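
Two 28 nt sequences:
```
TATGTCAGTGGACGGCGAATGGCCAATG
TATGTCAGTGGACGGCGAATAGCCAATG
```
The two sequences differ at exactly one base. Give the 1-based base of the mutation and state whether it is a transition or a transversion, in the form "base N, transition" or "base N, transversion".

base 21, transition

The sequences differ only at base 21: G→A (purine→purine), a transition.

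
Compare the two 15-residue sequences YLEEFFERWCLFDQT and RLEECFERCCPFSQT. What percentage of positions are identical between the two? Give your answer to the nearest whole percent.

67%

5 positions differ (1, 5, 9, 11, 13), so 10 of 15 match: 10/15 = 66.67%.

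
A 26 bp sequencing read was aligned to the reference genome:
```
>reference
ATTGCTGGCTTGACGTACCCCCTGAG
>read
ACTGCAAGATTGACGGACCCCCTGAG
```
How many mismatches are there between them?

5

Comparing position by position, 5 bases differ: 2 (T/C), 6 (T/A), 7 (G/A), 9 (C/A), 16 (T/G).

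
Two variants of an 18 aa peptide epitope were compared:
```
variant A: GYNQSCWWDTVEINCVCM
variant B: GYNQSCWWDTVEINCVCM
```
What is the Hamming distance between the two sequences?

0

No positions differ; the sequences are identical.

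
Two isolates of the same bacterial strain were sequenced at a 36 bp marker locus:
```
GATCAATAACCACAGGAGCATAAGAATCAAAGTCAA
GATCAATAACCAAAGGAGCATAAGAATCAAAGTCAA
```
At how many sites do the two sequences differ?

Comparing position by position, 1 site differs: 13 (C/A).

1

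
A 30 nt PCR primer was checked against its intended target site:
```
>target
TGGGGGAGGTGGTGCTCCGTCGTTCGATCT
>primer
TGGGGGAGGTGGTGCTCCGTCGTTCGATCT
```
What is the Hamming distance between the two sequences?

The two sequences are identical at every position.

0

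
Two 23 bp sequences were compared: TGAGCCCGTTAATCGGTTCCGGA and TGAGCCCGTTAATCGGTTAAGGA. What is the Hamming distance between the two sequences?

Comparing position by position, 2 bases differ: 19 (C/A), 20 (C/A).

2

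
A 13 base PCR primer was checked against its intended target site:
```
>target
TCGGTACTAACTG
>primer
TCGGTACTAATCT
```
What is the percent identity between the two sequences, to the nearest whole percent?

3 positions differ (11, 12, 13), so 10 of 13 match: 10/13 = 76.92%.

77%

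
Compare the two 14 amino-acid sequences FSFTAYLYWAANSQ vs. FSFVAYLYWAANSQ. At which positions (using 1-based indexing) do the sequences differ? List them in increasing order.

4

Scanning 1-based: 4: T/V.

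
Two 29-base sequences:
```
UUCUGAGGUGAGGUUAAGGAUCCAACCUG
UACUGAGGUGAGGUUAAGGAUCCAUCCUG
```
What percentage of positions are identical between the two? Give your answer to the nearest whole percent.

Mismatches at positions 2, 25 (1-based): 2 of 29.
Identical positions: 27/29 = 93.1% → 93%.

93%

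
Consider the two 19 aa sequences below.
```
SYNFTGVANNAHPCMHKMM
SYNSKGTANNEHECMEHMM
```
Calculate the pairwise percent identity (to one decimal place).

63.2%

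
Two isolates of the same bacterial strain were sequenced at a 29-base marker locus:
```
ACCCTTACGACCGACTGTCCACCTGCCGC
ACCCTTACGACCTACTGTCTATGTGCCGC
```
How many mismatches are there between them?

4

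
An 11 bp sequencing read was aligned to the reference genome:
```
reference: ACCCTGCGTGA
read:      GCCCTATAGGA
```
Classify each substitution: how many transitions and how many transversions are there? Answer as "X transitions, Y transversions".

4 transitions, 1 transversion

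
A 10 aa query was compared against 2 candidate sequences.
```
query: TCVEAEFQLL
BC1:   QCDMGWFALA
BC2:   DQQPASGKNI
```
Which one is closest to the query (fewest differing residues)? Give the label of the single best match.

BC1

BC1 differs at 7 residues; BC2 differs at 9 residues. The closest is BC1.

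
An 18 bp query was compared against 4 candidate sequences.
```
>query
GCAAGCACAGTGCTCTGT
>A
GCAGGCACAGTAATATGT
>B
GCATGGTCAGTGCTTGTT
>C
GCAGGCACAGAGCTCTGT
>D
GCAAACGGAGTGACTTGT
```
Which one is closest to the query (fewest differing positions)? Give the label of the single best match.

A differs at 4 positions; B differs at 6 positions; C differs at 2 positions; D differs at 6 positions. The closest is C.

C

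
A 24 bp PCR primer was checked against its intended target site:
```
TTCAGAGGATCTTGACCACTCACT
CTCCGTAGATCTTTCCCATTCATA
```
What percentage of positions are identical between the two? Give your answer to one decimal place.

Mismatches at positions 1, 4, 6, 7, 14, 15, 19, 23, 24 (1-based): 9 of 24.
Identical positions: 15/24 = 62.5% → 62.5%.

62.5%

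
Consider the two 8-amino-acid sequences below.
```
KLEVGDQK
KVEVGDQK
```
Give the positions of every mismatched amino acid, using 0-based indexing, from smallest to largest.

1

Scanning 0-based: 1: L/V.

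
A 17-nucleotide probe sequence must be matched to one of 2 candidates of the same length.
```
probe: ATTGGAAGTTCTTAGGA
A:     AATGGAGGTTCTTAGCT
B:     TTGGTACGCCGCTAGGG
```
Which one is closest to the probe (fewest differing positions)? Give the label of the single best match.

A

A differs at 4 positions; B differs at 9 positions. The closest is A.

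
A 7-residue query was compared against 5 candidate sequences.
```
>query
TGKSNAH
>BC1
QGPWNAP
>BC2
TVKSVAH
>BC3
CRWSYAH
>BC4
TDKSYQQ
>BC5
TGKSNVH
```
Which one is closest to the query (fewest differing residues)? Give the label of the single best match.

BC5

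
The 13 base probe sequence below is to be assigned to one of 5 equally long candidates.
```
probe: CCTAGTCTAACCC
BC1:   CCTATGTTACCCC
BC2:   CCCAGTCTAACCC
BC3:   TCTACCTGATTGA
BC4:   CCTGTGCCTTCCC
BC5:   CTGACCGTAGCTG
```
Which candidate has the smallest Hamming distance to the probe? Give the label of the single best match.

BC2

Hamming distances to probe — BC1: 4; BC2: 1; BC3: 9; BC4: 6; BC5: 8.
Smallest is BC2 with 1 mismatch.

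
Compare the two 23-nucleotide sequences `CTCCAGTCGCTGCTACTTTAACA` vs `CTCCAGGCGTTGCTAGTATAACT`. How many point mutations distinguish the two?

5

Mismatches (1-based): position 7: T→G; position 10: C→T; position 16: C→G; position 18: T→A; position 23: A→T.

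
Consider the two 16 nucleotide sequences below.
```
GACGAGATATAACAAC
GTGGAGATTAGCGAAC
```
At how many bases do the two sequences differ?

Mismatches (1-based): base 2: A→T; base 3: C→G; base 9: A→T; base 10: T→A; base 11: A→G; base 12: A→C; base 13: C→G.

7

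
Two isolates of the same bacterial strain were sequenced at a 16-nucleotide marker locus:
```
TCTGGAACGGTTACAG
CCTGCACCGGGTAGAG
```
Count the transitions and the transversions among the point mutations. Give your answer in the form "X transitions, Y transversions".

Mismatches (1-based):
base 1: T→C (pyrimidine→pyrimidine, transition)
base 5: G→C (purine→pyrimidine, transversion)
base 7: A→C (purine→pyrimidine, transversion)
base 11: T→G (pyrimidine→purine, transversion)
base 14: C→G (pyrimidine→purine, transversion)

1 transition, 4 transversions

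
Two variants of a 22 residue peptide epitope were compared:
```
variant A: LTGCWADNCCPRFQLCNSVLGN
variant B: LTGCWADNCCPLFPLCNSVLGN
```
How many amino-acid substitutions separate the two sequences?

Mismatches (1-based): residue 12: R→L; residue 14: Q→P.

2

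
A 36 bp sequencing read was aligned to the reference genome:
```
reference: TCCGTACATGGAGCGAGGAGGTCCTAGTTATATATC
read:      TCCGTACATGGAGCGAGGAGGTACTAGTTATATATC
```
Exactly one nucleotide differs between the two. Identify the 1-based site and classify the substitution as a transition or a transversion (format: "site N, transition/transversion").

Site 23 changes C→A. C is a pyrimidine and A is a purine, so this is a transversion.

site 23, transversion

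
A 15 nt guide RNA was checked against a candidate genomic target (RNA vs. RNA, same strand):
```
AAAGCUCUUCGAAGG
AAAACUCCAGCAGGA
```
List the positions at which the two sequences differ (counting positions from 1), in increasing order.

Scanning 1-based: 4: G/A; 8: U/C; 9: U/A; 10: C/G; 11: G/C; 13: A/G; 15: G/A.

4, 8, 9, 10, 11, 13, 15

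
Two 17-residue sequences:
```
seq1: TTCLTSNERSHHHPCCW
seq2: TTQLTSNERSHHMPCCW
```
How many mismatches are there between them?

The sequences differ at positions 3, 13 (1-based) — 2 in total.

2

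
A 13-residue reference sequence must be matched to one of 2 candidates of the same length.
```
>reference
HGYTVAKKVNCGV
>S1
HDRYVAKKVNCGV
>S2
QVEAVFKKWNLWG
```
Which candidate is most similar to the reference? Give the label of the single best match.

S1 differs at 3 residues; S2 differs at 9 residues. The closest is S1.

S1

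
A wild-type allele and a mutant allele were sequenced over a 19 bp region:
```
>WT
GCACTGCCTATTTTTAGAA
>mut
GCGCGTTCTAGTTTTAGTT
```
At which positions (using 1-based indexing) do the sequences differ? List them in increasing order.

3, 5, 6, 7, 11, 18, 19

Scanning 1-based: 3: A/G; 5: T/G; 6: G/T; 7: C/T; 11: T/G; 18: A/T; 19: A/T.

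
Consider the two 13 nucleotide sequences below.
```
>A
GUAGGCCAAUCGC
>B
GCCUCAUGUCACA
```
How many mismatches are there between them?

12

The sequences differ at sites 2, 3, 4, 5, 6, 7, 8, 9, 10, 11, 12, 13 (1-based) — 12 in total.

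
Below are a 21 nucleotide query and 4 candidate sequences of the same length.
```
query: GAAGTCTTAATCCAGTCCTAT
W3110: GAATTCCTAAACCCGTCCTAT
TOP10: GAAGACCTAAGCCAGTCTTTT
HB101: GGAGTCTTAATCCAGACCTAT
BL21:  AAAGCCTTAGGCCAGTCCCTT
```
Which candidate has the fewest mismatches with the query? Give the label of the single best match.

Hamming distances to query — W3110: 4; TOP10: 5; HB101: 2; BL21: 6.
Smallest is HB101 with 2 mismatches.

HB101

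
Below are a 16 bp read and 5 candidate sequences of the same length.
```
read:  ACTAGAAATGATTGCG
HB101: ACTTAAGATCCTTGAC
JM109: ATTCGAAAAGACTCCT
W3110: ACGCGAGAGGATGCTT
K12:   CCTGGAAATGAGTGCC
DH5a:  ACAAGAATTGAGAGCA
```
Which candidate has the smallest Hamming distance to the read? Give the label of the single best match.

HB101 differs at 7 positions; JM109 differs at 6 positions; W3110 differs at 8 positions; K12 differs at 4 positions; DH5a differs at 5 positions. The closest is K12.

K12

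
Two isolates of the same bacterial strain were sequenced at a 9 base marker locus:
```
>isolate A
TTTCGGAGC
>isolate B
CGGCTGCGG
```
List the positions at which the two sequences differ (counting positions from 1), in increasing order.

1, 2, 3, 5, 7, 9

Differences at position 1 (T→C), position 2 (T→G), position 3 (T→G), position 5 (G→T), position 7 (A→C), position 9 (C→G).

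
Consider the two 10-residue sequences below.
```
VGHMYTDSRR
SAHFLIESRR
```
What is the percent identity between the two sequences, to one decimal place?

40.0%

6 positions differ (1, 2, 4, 5, 6, 7), so 4 of 10 match: 4/10 = 40%.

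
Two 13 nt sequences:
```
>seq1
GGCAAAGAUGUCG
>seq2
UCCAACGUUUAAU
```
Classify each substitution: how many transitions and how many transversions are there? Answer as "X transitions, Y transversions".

Transitions (purine↔purine or pyrimidine↔pyrimidine): none.
Transversions (purine↔pyrimidine): 1 G→U, 2 G→C, 6 A→C, 8 A→U, 10 G→U, 11 U→A, 12 C→A, 13 G→U.

0 transitions, 8 transversions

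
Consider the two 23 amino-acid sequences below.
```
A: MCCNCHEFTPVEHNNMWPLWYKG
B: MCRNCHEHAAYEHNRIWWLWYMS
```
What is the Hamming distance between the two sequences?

10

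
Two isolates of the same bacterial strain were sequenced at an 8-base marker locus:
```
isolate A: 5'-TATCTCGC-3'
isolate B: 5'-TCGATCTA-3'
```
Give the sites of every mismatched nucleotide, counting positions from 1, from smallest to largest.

2, 3, 4, 7, 8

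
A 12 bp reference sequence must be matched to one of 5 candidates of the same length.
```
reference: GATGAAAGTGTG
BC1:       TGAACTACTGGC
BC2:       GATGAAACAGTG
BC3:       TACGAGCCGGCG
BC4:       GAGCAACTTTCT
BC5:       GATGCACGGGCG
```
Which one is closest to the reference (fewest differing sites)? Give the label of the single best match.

BC2

BC1 differs at 9 sites; BC2 differs at 2 sites; BC3 differs at 7 sites; BC4 differs at 7 sites; BC5 differs at 4 sites. The closest is BC2.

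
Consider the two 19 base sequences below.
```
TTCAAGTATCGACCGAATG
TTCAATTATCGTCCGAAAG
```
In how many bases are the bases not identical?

3

Comparing position by position, 3 bases differ: 6 (G/T), 12 (A/T), 18 (T/A).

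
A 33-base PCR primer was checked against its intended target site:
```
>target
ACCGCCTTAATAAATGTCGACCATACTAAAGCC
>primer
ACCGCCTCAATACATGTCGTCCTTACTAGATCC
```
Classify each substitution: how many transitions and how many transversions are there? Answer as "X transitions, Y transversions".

2 transitions, 4 transversions

Mismatches (1-based):
base 8: T→C (pyrimidine→pyrimidine, transition)
base 13: A→C (purine→pyrimidine, transversion)
base 20: A→T (purine→pyrimidine, transversion)
base 23: A→T (purine→pyrimidine, transversion)
base 29: A→G (purine→purine, transition)
base 31: G→T (purine→pyrimidine, transversion)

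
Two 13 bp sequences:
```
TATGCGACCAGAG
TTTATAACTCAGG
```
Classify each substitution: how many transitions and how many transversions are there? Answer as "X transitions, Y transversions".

6 transitions, 2 transversions

Mismatches (1-based):
position 2: A→T (purine→pyrimidine, transversion)
position 4: G→A (purine→purine, transition)
position 5: C→T (pyrimidine→pyrimidine, transition)
position 6: G→A (purine→purine, transition)
position 9: C→T (pyrimidine→pyrimidine, transition)
position 10: A→C (purine→pyrimidine, transversion)
position 11: G→A (purine→purine, transition)
position 12: A→G (purine→purine, transition)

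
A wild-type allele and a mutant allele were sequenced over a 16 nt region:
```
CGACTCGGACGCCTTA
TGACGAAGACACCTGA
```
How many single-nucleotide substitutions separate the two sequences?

6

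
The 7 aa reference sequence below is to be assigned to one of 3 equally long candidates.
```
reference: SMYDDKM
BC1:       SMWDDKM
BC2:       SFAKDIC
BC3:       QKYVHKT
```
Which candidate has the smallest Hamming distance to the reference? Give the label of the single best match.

Hamming distances to reference — BC1: 1; BC2: 5; BC3: 5.
Smallest is BC1 with 1 mismatch.

BC1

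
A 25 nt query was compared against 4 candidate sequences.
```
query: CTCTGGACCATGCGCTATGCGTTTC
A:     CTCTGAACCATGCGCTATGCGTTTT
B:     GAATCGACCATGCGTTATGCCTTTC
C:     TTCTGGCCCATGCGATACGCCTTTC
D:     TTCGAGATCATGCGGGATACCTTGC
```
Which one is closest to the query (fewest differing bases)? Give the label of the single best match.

A

A differs at 2 bases; B differs at 6 bases; C differs at 5 bases; D differs at 9 bases. The closest is A.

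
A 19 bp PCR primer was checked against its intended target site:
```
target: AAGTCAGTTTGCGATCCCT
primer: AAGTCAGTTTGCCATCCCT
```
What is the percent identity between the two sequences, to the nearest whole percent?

Mismatch at position 13 (1-based): 1 of 19.
Identical positions: 18/19 = 94.74% → 95%.

95%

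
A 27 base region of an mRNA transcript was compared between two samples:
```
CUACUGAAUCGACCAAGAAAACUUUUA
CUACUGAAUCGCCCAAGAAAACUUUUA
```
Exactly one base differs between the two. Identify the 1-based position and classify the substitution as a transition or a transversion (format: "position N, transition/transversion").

Position 12 changes A→C. A is a purine and C is a pyrimidine, so this is a transversion.

position 12, transversion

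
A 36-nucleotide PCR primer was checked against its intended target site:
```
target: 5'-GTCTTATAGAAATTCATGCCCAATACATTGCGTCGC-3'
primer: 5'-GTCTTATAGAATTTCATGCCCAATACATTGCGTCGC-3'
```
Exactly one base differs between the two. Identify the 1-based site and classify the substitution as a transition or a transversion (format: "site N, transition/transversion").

Site 12 changes A→T. A is a purine and T is a pyrimidine, so this is a transversion.

site 12, transversion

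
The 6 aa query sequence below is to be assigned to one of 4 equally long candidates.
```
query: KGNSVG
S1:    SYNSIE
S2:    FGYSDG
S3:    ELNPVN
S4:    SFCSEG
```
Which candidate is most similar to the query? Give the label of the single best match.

S2

S1 differs at 4 residues; S2 differs at 3 residues; S3 differs at 4 residues; S4 differs at 4 residues. The closest is S2.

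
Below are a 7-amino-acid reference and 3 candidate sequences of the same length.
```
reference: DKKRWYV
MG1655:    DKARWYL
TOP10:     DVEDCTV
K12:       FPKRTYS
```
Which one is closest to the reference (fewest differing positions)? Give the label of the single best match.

Hamming distances to reference — MG1655: 2; TOP10: 5; K12: 4.
Smallest is MG1655 with 2 mismatches.

MG1655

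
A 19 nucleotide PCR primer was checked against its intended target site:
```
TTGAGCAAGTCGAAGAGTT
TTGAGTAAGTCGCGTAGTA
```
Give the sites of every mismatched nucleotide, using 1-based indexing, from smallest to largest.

Scanning 1-based: 6: C/T; 13: A/C; 14: A/G; 15: G/T; 19: T/A.

6, 13, 14, 15, 19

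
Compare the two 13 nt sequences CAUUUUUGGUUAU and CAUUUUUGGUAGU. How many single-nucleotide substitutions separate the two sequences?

2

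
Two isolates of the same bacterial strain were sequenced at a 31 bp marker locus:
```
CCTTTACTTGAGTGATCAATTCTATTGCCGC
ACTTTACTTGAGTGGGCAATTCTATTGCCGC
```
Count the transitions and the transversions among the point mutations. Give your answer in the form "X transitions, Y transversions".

1 transition, 2 transversions

Transitions (purine↔purine or pyrimidine↔pyrimidine): 15 A→G.
Transversions (purine↔pyrimidine): 1 C→A, 16 T→G.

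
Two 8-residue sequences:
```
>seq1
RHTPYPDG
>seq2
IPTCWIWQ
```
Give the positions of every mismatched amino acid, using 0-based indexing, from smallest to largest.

0, 1, 3, 4, 5, 6, 7

Scanning 0-based: 0: R/I; 1: H/P; 3: P/C; 4: Y/W; 5: P/I; 6: D/W; 7: G/Q.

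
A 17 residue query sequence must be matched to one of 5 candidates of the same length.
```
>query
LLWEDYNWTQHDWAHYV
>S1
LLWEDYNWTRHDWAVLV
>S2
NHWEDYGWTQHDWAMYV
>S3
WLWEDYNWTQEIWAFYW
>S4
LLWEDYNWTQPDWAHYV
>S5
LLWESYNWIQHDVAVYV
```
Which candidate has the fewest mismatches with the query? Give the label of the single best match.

S1 differs at 3 positions; S2 differs at 4 positions; S3 differs at 5 positions; S4 differs at 1 position; S5 differs at 4 positions. The closest is S4.

S4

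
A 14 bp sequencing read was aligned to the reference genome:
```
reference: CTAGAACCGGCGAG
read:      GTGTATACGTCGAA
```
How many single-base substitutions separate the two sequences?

The sequences differ at sites 1, 3, 4, 6, 7, 10, 14 (1-based) — 7 in total.

7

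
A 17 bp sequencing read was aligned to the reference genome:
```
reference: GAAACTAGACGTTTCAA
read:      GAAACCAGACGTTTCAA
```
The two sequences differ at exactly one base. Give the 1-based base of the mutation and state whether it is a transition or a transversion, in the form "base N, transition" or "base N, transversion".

base 6, transition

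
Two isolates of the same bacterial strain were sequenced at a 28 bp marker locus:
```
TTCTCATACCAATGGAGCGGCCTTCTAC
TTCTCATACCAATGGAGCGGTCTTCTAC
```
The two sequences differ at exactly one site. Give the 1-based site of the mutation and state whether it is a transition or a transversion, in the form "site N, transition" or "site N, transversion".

Site 21 changes C→T. C is a pyrimidine and T is a pyrimidine, so this is a transition.

site 21, transition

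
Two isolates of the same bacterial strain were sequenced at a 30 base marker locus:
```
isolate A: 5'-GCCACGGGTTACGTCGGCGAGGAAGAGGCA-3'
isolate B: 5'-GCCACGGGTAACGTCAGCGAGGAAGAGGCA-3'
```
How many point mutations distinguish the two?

2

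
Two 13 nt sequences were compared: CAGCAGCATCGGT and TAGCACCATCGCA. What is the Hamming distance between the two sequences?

The sequences differ at bases 1, 6, 12, 13 (1-based) — 4 in total.

4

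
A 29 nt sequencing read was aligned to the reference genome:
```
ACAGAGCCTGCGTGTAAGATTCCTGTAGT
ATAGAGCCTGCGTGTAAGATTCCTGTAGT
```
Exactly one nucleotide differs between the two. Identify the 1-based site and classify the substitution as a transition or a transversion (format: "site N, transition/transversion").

site 2, transition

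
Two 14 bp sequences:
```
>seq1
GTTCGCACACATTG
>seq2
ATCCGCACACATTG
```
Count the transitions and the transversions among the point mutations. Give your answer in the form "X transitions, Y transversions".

Mismatches (1-based):
position 1: G→A (purine→purine, transition)
position 3: T→C (pyrimidine→pyrimidine, transition)

2 transitions, 0 transversions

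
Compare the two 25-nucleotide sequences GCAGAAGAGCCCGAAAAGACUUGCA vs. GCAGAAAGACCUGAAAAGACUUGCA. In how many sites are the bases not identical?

4

Comparing position by position, 4 sites differ: 7 (G/A), 8 (A/G), 9 (G/A), 12 (C/U).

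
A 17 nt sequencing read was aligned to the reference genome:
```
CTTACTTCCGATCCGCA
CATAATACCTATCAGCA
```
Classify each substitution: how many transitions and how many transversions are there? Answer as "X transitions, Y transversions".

0 transitions, 5 transversions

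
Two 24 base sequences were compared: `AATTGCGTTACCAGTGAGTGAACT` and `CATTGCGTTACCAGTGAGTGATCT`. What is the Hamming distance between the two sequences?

2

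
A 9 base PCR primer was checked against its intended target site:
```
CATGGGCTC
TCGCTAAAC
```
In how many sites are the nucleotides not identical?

8

Comparing position by position, 8 sites differ: 1 (C/T), 2 (A/C), 3 (T/G), 4 (G/C), 5 (G/T), 6 (G/A), 7 (C/A), 8 (T/A).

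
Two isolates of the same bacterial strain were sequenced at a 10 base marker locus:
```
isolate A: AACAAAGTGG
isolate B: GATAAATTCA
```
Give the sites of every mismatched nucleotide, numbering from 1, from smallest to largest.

Differences at site 1 (A→G), site 3 (C→T), site 7 (G→T), site 9 (G→C), site 10 (G→A).

1, 3, 7, 9, 10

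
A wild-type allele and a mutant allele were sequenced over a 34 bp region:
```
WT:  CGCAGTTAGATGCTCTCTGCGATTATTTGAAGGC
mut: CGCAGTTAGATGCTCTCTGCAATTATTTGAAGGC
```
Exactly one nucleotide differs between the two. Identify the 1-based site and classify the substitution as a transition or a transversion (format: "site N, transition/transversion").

The sequences differ only at site 21: G→A (purine→purine), a transition.

site 21, transition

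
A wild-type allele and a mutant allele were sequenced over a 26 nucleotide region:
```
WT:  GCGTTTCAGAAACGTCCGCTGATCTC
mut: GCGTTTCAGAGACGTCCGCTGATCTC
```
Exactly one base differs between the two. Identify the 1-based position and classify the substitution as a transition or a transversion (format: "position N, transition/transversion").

position 11, transition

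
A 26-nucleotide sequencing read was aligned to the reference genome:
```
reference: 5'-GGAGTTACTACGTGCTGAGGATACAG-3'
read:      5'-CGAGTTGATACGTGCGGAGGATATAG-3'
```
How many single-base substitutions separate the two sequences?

Mismatches (1-based): site 1: G→C; site 7: A→G; site 8: C→A; site 16: T→G; site 24: C→T.

5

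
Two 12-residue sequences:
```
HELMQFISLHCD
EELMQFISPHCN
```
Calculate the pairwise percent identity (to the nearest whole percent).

75%

3 positions differ (1, 9, 12), so 9 of 12 match: 9/12 = 75%.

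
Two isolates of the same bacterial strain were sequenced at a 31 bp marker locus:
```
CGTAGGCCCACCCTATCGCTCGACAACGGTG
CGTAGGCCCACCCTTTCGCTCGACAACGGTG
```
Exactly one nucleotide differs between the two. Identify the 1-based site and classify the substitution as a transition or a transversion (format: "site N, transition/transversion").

site 15, transversion

The sequences differ only at site 15: A→T (purine→pyrimidine), a transversion.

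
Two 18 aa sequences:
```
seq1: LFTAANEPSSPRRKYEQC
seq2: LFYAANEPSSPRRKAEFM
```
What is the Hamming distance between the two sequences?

Comparing position by position, 4 positions differ: 3 (T/Y), 15 (Y/A), 17 (Q/F), 18 (C/M).

4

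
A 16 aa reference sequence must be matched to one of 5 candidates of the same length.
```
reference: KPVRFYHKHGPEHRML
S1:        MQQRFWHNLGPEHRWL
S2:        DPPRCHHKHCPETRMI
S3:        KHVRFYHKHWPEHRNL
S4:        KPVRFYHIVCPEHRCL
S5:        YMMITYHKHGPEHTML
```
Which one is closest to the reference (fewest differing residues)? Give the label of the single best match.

S1 differs at 7 residues; S2 differs at 7 residues; S3 differs at 3 residues; S4 differs at 4 residues; S5 differs at 6 residues. The closest is S3.

S3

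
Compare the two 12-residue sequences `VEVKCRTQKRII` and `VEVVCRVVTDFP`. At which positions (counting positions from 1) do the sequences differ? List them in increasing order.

4, 7, 8, 9, 10, 11, 12

Scanning 1-based: 4: K/V; 7: T/V; 8: Q/V; 9: K/T; 10: R/D; 11: I/F; 12: I/P.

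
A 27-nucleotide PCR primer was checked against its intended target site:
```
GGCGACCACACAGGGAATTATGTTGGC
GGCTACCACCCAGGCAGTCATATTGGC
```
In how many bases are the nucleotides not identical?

6

The sequences differ at bases 4, 10, 15, 17, 19, 22 (1-based) — 6 in total.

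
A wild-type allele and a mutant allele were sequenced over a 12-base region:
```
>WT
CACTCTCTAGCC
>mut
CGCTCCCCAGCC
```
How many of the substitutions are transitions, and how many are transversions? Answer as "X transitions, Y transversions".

3 transitions, 0 transversions

Mismatches (1-based):
site 2: A→G (purine→purine, transition)
site 6: T→C (pyrimidine→pyrimidine, transition)
site 8: T→C (pyrimidine→pyrimidine, transition)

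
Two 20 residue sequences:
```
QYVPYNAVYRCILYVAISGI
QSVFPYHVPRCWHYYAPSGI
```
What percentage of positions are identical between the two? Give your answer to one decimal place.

50.0%

Mismatches at positions 2, 4, 5, 6, 7, 9, 12, 13, 15, 17 (1-based): 10 of 20.
Identical positions: 10/20 = 50% → 50.0%.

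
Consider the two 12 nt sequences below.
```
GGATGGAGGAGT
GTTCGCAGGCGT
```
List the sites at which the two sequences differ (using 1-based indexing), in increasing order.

Differences at site 2 (G→T), site 3 (A→T), site 4 (T→C), site 6 (G→C), site 10 (A→C).

2, 3, 4, 6, 10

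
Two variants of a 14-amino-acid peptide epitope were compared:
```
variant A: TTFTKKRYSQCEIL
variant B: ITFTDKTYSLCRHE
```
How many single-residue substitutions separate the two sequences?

7

Comparing position by position, 7 positions differ: 1 (T/I), 5 (K/D), 7 (R/T), 10 (Q/L), 12 (E/R), 13 (I/H), 14 (L/E).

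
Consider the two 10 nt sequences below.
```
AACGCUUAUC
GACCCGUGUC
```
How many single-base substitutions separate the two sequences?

4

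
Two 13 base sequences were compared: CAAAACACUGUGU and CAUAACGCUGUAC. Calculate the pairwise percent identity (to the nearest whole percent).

4 positions differ (3, 7, 12, 13), so 9 of 13 match: 9/13 = 69.23%.

69%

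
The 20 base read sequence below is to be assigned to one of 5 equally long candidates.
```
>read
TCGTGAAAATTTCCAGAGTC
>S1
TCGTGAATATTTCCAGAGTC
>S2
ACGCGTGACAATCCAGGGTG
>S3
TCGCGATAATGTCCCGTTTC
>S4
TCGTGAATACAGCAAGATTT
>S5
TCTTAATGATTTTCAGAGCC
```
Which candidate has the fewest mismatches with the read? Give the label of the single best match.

S1 differs at 1 position; S2 differs at 9 positions; S3 differs at 6 positions; S4 differs at 7 positions; S5 differs at 6 positions. The closest is S1.

S1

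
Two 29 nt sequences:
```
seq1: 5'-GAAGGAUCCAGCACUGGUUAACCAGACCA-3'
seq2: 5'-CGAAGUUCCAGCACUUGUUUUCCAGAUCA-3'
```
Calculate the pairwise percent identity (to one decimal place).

72.4%

8 positions differ (1, 2, 4, 6, 16, 20, 21, 27), so 21 of 29 match: 21/29 = 72.41%.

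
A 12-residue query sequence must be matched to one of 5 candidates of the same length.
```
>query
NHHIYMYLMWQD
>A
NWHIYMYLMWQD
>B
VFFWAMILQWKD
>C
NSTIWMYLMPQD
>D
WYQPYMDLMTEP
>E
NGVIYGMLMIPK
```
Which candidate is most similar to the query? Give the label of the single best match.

Hamming distances to query — A: 1; B: 8; C: 4; D: 8; E: 7.
Smallest is A with 1 mismatch.

A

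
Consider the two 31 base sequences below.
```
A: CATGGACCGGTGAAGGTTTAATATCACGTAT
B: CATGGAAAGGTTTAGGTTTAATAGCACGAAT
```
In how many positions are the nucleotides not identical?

6

Comparing position by position, 6 positions differ: 7 (C/A), 8 (C/A), 12 (G/T), 13 (A/T), 24 (T/G), 29 (T/A).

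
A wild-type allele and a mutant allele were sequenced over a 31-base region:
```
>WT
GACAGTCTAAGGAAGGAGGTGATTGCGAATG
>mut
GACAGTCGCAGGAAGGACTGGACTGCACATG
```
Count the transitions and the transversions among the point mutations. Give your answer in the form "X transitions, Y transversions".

2 transitions, 6 transversions

Mismatches (1-based):
base 8: T→G (pyrimidine→purine, transversion)
base 9: A→C (purine→pyrimidine, transversion)
base 18: G→C (purine→pyrimidine, transversion)
base 19: G→T (purine→pyrimidine, transversion)
base 20: T→G (pyrimidine→purine, transversion)
base 23: T→C (pyrimidine→pyrimidine, transition)
base 27: G→A (purine→purine, transition)
base 28: A→C (purine→pyrimidine, transversion)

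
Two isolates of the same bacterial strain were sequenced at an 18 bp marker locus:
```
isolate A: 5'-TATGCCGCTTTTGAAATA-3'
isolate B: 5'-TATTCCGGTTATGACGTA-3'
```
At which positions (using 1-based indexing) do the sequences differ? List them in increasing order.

4, 8, 11, 15, 16

Scanning 1-based: 4: G/T; 8: C/G; 11: T/A; 15: A/C; 16: A/G.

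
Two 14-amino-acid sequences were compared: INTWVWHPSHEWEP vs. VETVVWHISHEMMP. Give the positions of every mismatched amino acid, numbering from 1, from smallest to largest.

Differences at position 1 (I→V), position 2 (N→E), position 4 (W→V), position 8 (P→I), position 12 (W→M), position 13 (E→M).

1, 2, 4, 8, 12, 13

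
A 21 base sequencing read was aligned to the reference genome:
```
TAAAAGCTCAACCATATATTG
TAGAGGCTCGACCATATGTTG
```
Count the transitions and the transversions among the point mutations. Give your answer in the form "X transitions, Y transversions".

4 transitions, 0 transversions

Transitions (purine↔purine or pyrimidine↔pyrimidine): 3 A→G, 5 A→G, 10 A→G, 18 A→G.
Transversions (purine↔pyrimidine): none.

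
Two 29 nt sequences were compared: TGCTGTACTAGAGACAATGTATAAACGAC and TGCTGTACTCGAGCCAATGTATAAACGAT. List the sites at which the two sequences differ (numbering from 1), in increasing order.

Scanning 1-based: 10: A/C; 14: A/C; 29: C/T.

10, 14, 29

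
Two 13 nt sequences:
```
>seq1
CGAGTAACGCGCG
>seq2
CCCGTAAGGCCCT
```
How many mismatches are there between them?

5

The sequences differ at sites 2, 3, 8, 11, 13 (1-based) — 5 in total.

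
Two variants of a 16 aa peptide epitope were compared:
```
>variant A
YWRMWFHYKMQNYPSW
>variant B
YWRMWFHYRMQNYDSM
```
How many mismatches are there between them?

3

Mismatches (1-based): residue 9: K→R; residue 14: P→D; residue 16: W→M.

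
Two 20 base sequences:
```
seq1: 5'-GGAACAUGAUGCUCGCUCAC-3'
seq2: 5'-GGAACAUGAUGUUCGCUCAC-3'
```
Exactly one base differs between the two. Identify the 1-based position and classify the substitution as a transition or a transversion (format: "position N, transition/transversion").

Position 12 changes C→U. C is a pyrimidine and U is a pyrimidine, so this is a transition.

position 12, transition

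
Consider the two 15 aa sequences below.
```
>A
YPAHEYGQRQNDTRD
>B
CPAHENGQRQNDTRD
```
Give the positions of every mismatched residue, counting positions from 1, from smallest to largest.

1, 6

Scanning 1-based: 1: Y/C; 6: Y/N.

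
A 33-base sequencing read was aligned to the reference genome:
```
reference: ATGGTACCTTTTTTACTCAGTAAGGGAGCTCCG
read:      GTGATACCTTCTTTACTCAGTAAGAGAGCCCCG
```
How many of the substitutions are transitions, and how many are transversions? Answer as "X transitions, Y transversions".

Transitions (purine↔purine or pyrimidine↔pyrimidine): 1 A→G, 4 G→A, 11 T→C, 25 G→A, 30 T→C.
Transversions (purine↔pyrimidine): none.

5 transitions, 0 transversions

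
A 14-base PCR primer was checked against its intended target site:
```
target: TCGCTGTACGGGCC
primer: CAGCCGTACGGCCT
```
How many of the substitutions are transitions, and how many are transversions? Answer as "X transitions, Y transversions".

3 transitions, 2 transversions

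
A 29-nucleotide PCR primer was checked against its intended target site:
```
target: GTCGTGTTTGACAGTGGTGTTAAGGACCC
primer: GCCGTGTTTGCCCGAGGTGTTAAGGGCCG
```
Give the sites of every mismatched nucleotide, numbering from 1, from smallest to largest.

Scanning 1-based: 2: T/C; 11: A/C; 13: A/C; 15: T/A; 26: A/G; 29: C/G.

2, 11, 13, 15, 26, 29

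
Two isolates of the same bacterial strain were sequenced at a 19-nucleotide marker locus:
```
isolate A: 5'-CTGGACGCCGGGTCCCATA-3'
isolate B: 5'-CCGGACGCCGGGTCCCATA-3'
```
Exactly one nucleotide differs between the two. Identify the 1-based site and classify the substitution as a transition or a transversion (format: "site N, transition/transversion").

site 2, transition

Site 2 changes T→C. T is a pyrimidine and C is a pyrimidine, so this is a transition.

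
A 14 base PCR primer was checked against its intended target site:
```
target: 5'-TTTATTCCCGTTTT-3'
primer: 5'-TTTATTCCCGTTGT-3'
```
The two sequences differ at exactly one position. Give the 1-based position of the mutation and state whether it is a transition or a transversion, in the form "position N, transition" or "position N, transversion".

Position 13 changes T→G. T is a pyrimidine and G is a purine, so this is a transversion.

position 13, transversion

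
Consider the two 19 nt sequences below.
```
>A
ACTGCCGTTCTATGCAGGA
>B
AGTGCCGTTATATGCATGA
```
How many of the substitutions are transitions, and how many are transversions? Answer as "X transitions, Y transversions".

0 transitions, 3 transversions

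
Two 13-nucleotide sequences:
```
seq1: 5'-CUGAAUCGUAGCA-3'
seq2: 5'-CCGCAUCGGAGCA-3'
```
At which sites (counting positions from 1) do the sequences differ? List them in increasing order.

2, 4, 9

Scanning 1-based: 2: U/C; 4: A/C; 9: U/G.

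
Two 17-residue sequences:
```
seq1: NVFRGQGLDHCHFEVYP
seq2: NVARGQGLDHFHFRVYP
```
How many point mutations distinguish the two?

3

Comparing position by position, 3 positions differ: 3 (F/A), 11 (C/F), 14 (E/R).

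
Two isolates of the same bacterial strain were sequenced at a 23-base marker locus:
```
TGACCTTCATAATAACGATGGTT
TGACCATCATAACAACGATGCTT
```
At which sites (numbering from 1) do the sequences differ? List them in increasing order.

6, 13, 21

Differences at site 6 (T→A), site 13 (T→C), site 21 (G→C).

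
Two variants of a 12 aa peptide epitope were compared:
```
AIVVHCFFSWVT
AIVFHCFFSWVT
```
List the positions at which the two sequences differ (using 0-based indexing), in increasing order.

Scanning 0-based: 3: V/F.

3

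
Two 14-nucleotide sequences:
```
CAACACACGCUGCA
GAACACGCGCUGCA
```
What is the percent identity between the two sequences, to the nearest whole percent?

2 positions differ (1, 7), so 12 of 14 match: 12/14 = 85.71%.

86%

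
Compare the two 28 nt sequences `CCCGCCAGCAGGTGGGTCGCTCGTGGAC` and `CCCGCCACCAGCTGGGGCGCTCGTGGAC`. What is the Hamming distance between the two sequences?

The sequences differ at positions 8, 12, 17 (1-based) — 3 in total.

3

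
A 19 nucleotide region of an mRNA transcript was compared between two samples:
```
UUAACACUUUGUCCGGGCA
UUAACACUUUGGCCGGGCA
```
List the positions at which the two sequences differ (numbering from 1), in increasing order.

Differences at position 12 (U→G).

12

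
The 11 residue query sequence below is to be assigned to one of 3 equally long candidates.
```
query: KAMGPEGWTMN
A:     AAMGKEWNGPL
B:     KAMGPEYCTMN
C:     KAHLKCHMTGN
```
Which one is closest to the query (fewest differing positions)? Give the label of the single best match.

B

Hamming distances to query — A: 7; B: 2; C: 7.
Smallest is B with 2 mismatches.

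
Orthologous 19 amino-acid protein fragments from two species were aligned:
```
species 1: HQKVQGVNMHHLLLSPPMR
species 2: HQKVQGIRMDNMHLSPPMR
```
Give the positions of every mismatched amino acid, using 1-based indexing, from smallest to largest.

7, 8, 10, 11, 12, 13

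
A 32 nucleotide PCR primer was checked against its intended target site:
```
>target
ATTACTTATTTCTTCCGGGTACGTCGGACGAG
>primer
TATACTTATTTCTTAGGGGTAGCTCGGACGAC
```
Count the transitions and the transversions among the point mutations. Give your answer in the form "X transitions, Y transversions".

0 transitions, 7 transversions

Transitions (purine↔purine or pyrimidine↔pyrimidine): none.
Transversions (purine↔pyrimidine): 1 A→T, 2 T→A, 15 C→A, 16 C→G, 22 C→G, 23 G→C, 32 G→C.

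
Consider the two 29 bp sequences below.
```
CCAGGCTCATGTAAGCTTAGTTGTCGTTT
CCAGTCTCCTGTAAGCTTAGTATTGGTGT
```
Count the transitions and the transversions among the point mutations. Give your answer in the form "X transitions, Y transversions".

Transitions (purine↔purine or pyrimidine↔pyrimidine): none.
Transversions (purine↔pyrimidine): 5 G→T, 9 A→C, 22 T→A, 23 G→T, 25 C→G, 28 T→G.

0 transitions, 6 transversions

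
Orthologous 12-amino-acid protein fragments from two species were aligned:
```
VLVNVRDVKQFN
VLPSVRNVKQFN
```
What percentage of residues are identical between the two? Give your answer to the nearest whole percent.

3 positions differ (3, 4, 7), so 9 of 12 match: 9/12 = 75%.

75%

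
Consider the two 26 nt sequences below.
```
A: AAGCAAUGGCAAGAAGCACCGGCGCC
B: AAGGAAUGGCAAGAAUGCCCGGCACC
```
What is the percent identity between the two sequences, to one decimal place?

80.8%

5 positions differ (4, 16, 17, 18, 24), so 21 of 26 match: 21/26 = 80.77%.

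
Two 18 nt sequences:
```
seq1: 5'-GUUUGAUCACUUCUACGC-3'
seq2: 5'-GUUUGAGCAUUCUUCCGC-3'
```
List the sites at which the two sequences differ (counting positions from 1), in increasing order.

Differences at site 7 (U→G), site 10 (C→U), site 12 (U→C), site 13 (C→U), site 15 (A→C).

7, 10, 12, 13, 15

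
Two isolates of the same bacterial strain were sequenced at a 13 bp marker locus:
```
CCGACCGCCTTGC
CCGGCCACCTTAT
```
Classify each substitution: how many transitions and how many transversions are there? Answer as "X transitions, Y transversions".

Mismatches (1-based):
site 4: A→G (purine→purine, transition)
site 7: G→A (purine→purine, transition)
site 12: G→A (purine→purine, transition)
site 13: C→T (pyrimidine→pyrimidine, transition)

4 transitions, 0 transversions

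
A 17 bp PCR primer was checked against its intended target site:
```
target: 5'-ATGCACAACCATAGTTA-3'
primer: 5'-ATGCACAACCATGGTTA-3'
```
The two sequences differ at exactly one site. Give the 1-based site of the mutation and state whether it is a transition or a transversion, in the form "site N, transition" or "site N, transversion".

Site 13 changes A→G. A is a purine and G is a purine, so this is a transition.

site 13, transition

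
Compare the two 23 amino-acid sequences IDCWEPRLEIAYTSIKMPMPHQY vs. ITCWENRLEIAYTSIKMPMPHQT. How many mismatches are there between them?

Mismatches (1-based): position 2: D→T; position 6: P→N; position 23: Y→T.

3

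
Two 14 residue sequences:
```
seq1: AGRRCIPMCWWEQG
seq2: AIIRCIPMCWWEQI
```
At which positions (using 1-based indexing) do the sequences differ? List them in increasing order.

Scanning 1-based: 2: G/I; 3: R/I; 14: G/I.

2, 3, 14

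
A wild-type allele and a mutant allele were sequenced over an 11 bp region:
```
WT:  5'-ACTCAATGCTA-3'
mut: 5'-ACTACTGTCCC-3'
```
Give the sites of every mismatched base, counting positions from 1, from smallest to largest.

4, 5, 6, 7, 8, 10, 11

Differences at site 4 (C→A), site 5 (A→C), site 6 (A→T), site 7 (T→G), site 8 (G→T), site 10 (T→C), site 11 (A→C).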